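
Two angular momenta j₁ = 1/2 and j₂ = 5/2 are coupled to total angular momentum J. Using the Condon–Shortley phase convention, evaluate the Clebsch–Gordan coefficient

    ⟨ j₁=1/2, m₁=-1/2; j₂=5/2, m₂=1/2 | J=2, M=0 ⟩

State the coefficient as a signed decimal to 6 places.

triangle: 1!×0!×4!/6! = 24/720
(j±m)!: 0!×1!×3!×2!×2!×2! = 48
prefactor² = (2J+1)×Δ×N² = 8
  k=1: −1/(1!×0!×0!×2!×0!×2!) = -1/4
Σ = -1/4  ⇒  CG² = 8×(-1/4)² = 1/2
CG = −√(1/2) = -0.707107

-0.707107  (= −√(1/2))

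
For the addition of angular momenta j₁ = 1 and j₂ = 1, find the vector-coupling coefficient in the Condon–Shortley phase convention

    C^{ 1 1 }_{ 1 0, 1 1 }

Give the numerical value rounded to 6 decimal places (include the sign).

−√(1/2) ≈ -0.707107

triangle: 1!·1!·1!/4! = 1/24
(j±m)!: 1!·1!·2!·0!·2!·0! = 4
prefactor² = (2J+1)·Δ·N² = 1/2
  k=1: −1/(1!·0!·0!·1!·1!·0!) = -1
Σ = -1  ⇒  CG² = 1/2·(-1)² = 1/2
CG = −√(1/2) = -0.707107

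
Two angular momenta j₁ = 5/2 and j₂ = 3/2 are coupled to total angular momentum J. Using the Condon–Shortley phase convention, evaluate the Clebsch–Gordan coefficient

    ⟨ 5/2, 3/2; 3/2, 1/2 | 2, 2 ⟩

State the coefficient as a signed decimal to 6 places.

−√(8/21) ≈ -0.617213

j₁+j₂−J=2  J+j₁−j₂=3  J−j₁+j₂=1  j₁+j₂+J+1=7
(j₁±m₁, j₂±m₂, J±M) = (4,1,2,1,4,0)
P² = 96/7
sum k=1..1:
  [1] −1/6 = -1/6
S = -1/6
C² = P²·S² = 8/21 ; C = -0.617213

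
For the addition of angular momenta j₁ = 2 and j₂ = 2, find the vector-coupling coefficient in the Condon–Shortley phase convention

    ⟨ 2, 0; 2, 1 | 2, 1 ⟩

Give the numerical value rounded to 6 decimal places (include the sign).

j₁+j₂−J=2  J+j₁−j₂=2  J−j₁+j₂=2  j₁+j₂+J+1=7
(j₁±m₁, j₂±m₂, J±M) = (2,2,3,1,3,1)
P² = 8/7
sum k=1..2:
  [1] −1/2 = -1/2
  [2] +1/4 = 1/4
S = -1/4
C² = P²·S² = 1/14 ; C = -0.267261

-0.267261  (= −√(1/14))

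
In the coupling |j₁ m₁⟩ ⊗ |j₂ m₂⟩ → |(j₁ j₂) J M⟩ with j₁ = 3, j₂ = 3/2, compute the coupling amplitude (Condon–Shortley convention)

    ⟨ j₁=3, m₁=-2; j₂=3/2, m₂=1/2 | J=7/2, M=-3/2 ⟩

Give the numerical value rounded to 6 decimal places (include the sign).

j₁+j₂−J=1  J+j₁−j₂=5  J−j₁+j₂=2  j₁+j₂+J+1=9
(j₁±m₁, j₂±m₂, J±M) = (1,5,2,1,2,5)
P² = 6400/21
sum k=0..1:
  [0] +1/240 = 1/240
  [1] −1/24 = -1/24
S = -3/80
C² = P²·S² = 3/7 ; C = -0.654654

−√(3/7) = -0.654654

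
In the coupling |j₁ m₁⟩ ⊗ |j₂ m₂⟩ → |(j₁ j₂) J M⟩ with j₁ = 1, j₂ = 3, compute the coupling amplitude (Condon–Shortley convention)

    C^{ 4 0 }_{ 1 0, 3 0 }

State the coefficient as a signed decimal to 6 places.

j₁+j₂−J=0  J+j₁−j₂=2  J−j₁+j₂=6  j₁+j₂+J+1=9
(j₁±m₁, j₂±m₂, J±M) = (1,1,3,3,4,4)
P² = 5184/7
sum k=0..0:
  [0] +1/36 = 1/36
S = 1/36
C² = P²·S² = 4/7 ; C = +0.755929

+√(4/7) = +0.755929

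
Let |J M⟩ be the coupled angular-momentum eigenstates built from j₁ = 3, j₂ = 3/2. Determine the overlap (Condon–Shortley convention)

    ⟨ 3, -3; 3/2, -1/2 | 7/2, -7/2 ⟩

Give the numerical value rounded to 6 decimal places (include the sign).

j₁+j₂−J=1  J+j₁−j₂=5  J−j₁+j₂=2  j₁+j₂+J+1=9
(j₁±m₁, j₂±m₂, J±M) = (0,6,1,2,0,7)
P² = 38400
sum k=1..1:
  [1] −1/240 = -1/240
S = -1/240
C² = P²·S² = 2/3 ; C = -0.816497

−√(2/3) = -0.816497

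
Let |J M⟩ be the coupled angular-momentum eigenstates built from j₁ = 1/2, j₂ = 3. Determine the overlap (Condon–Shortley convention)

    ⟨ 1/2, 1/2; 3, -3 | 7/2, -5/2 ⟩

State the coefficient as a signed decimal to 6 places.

√[8·0!1!6!/8! · 1!0!0!6!1!6!] = √(518400/7)
  +(−1)^0/∏(0,0,0,0,1,6)! = 1/720  (running 1/720)
⟨..|..⟩ = √(518400/7)·(1/720) = +0.377964

+√(1/7) ≈ +0.377964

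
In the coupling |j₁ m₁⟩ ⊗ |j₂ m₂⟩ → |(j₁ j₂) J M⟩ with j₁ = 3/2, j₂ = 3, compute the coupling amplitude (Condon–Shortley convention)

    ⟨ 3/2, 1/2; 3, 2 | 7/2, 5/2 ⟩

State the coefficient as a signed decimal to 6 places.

√[8·1!2!5!/9! · 2!1!5!1!6!1!] = √(6400/7)
  +(−1)^0/∏(0,1,1,5,1,0)! = 1/120  (running 1/120)
  +(−1)^1/∏(1,0,0,4,2,1)! = -1/48  (running -1/80)
⟨..|..⟩ = √(6400/7)·(-1/80) = -0.377964

−√(1/7) ≈ -0.377964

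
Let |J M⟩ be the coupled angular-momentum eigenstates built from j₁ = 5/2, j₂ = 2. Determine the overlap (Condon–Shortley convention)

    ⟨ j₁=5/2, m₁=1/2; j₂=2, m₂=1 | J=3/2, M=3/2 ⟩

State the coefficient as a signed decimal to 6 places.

triangle: 3!·2!·1!/7! = 12/5040
(j±m)!: 3!·2!·3!·1!·3!·0! = 432
prefactor² = (2J+1)·Δ·N² = 144/35
  k=2: +1/(2!·1!·0!·1!·2!·0!) = 1/4
Σ = 1/4  ⇒  CG² = 144/35·1/4² = 9/35
CG = +√(9/35) = +0.507093

+√(9/35) = +0.507093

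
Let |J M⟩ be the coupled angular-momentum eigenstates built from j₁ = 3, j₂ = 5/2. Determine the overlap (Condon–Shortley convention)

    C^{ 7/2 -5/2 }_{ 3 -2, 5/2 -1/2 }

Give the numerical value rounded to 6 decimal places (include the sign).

−√(2/63) = -0.178174

triangle: 2!×4!×3!/10! = 288/3628800
(j±m)!: 1!×5!×2!×3!×1!×6! = 1036800
prefactor² = (2J+1)×Δ×N² = 4608/7
  k=1: −1/(1!×1!×4!×1!×0!×2!) = -1/48
  k=2: +1/(2!×0!×3!×0!×1!×3!) = 1/72
Σ = -1/144  ⇒  CG² = 4608/7×(-1/144)² = 2/63
CG = −√(2/63) = -0.178174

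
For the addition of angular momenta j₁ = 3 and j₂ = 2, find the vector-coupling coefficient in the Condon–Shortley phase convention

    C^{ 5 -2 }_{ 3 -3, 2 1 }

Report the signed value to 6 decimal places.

j₁+j₂−J=0  J+j₁−j₂=6  J−j₁+j₂=4  j₁+j₂+J+1=11
(j₁±m₁, j₂±m₂, J±M) = (0,6,3,1,3,7)
P² = 622080
sum k=0..0:
  [0] +1/4320 = 1/4320
S = 1/4320
C² = P²·S² = 1/30 ; C = +0.182574

+√(1/30) = +0.182574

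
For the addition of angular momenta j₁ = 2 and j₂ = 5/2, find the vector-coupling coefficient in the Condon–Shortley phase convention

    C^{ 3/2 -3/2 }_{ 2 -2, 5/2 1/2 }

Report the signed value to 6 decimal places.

-0.338062  (= −√(4/35))

triangle: 3!·1!·2!/7! = 12/5040
(j±m)!: 0!·4!·3!·2!·0!·3! = 1728
prefactor² = (2J+1)·Δ·N² = 576/35
  k=3: −1/(3!·0!·1!·0!·0!·2!) = -1/12
Σ = -1/12  ⇒  CG² = 576/35·(-1/12)² = 4/35
CG = −√(4/35) = -0.338062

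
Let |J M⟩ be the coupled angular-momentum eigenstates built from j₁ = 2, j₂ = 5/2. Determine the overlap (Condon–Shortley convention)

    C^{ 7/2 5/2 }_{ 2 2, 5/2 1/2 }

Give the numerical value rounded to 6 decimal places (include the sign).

+0.712697

√[8·1!3!4!/9! · 4!0!3!2!6!1!] = √(4608/7)
  +(−1)^0/∏(0,1,0,3,3,1)! = 1/36  (running 1/36)
⟨..|..⟩ = √(4608/7)·(1/36) = +0.712697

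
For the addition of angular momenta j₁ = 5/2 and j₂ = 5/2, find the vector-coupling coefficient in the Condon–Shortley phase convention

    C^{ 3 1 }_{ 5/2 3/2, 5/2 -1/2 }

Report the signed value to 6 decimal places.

+0.182574

√[7·2!3!3!/9! · 4!1!2!3!4!2!] = √(96/5)
  +(−1)^0/∏(0,2,1,2,2,1)! = 1/8  (running 1/8)
  +(−1)^1/∏(1,1,0,1,3,2)! = -1/12  (running 1/24)
⟨..|..⟩ = √(96/5)·(1/24) = +0.182574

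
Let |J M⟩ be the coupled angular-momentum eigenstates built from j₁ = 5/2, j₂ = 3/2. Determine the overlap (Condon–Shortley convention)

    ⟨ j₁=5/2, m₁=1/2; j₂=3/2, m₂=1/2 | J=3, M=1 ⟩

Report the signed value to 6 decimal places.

-0.129099  (= −√(1/60))

√[7·1!4!2!/8! · 3!2!2!1!4!2!] = √(48/5)
  +(−1)^0/∏(0,1,2,2,2,0)! = 1/8  (running 1/8)
  +(−1)^1/∏(1,0,1,1,3,1)! = -1/6  (running -1/24)
⟨..|..⟩ = √(48/5)·(-1/24) = -0.129099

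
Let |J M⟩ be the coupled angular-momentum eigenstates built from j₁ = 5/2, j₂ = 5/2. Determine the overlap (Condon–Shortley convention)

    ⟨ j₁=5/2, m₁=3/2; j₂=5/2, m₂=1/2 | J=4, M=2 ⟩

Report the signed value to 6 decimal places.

+0.422577  (= +√(5/28))

√[9·1!4!4!/10! · 4!1!3!2!6!2!] = √(20736/35)
  +(−1)^0/∏(0,1,1,3,3,1)! = 1/36  (running 1/36)
  +(−1)^1/∏(1,0,0,2,4,2)! = -1/96  (running 5/288)
⟨..|..⟩ = √(20736/35)·(5/288) = +0.422577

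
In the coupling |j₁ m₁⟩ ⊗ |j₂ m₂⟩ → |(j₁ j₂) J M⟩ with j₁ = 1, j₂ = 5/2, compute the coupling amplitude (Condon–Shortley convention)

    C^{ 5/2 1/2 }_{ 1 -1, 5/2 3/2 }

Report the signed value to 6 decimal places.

−√(16/35) ≈ -0.676123

j₁+j₂−J=1  J+j₁−j₂=1  J−j₁+j₂=4  j₁+j₂+J+1=7
(j₁±m₁, j₂±m₂, J±M) = (0,2,4,1,3,2)
P² = 576/35
sum k=1..1:
  [1] −1/6 = -1/6
S = -1/6
C² = P²·S² = 16/35 ; C = -0.676123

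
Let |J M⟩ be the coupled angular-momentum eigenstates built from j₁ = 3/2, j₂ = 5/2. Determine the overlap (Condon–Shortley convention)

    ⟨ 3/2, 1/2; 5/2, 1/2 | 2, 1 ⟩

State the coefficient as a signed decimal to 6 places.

√[5·2!1!3!/7! · 2!1!3!2!3!1!] = √(12/7)
  +(−1)^0/∏(0,2,1,3,0,0)! = 1/12  (running 1/12)
  +(−1)^1/∏(1,1,0,2,1,1)! = -1/2  (running -5/12)
⟨..|..⟩ = √(12/7)·(-5/12) = -0.545545

-0.545545  (= −√(25/84))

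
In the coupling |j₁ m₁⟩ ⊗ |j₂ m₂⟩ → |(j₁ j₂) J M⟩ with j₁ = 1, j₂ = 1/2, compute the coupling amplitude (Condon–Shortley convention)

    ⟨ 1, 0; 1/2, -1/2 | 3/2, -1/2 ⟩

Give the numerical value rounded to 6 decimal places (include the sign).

+0.816497

j₁+j₂−J=0  J+j₁−j₂=2  J−j₁+j₂=1  j₁+j₂+J+1=4
(j₁±m₁, j₂±m₂, J±M) = (1,1,0,1,1,2)
P² = 2/3
sum k=0..0:
  [0] +1/1 = 1
S = 1
C² = P²·S² = 2/3 ; C = +0.816497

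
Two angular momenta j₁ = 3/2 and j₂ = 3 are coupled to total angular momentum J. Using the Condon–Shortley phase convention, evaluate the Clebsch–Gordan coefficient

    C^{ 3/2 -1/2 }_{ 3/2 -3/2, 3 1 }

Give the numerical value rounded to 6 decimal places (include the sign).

j₁+j₂−J=3  J+j₁−j₂=0  J−j₁+j₂=3  j₁+j₂+J+1=7
(j₁±m₁, j₂±m₂, J±M) = (0,3,4,2,1,2)
P² = 576/35
sum k=3..3:
  [3] −1/12 = -1/12
S = -1/12
C² = P²·S² = 4/35 ; C = -0.338062

−√(4/35) = -0.338062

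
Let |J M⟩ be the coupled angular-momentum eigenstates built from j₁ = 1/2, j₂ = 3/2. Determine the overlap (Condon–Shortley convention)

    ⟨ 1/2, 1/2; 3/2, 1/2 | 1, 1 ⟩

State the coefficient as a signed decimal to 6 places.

j₁+j₂−J=1  J+j₁−j₂=0  J−j₁+j₂=2  j₁+j₂+J+1=4
(j₁±m₁, j₂±m₂, J±M) = (1,0,2,1,2,0)
P² = 1
sum k=0..0:
  [0] +1/2 = 1/2
S = 1/2
C² = P²·S² = 1/4 ; C = +0.500000

+√(1/4) = +0.500000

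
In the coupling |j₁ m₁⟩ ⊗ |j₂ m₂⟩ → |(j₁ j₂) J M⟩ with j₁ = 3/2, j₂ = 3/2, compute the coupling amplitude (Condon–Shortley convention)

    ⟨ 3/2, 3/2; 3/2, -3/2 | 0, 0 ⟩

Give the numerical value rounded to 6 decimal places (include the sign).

+√(1/4) = +0.500000

√[1·3!0!0!/4! · 3!0!0!3!0!0!] = √(9)
  +(−1)^0/∏(0,3,0,0,0,0)! = 1/6  (running 1/6)
⟨..|..⟩ = √(9)·(1/6) = +0.500000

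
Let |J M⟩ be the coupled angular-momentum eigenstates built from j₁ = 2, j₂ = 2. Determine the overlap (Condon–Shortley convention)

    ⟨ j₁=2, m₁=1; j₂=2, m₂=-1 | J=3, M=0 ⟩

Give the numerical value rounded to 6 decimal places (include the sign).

+√(2/5) = +0.632456

√[7·1!3!3!/8! · 3!1!1!3!3!3!] = √(81/10)
  +(−1)^0/∏(0,1,1,1,2,2)! = 1/4  (running 1/4)
  +(−1)^1/∏(1,0,0,0,3,3)! = -1/36  (running 2/9)
⟨..|..⟩ = √(81/10)·(2/9) = +0.632456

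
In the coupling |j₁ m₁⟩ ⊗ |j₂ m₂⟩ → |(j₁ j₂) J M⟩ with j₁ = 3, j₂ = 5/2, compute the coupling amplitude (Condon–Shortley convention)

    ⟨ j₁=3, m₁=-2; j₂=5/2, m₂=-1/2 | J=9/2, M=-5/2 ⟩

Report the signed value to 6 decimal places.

triangle: 1!*5!*4!/11! = 2880/39916800
(j±m)!: 1!*5!*2!*3!*2!*7! = 14515200
prefactor² = (2J+1)*Δ*N² = 115200/11
  k=0: +1/(0!*1!*5!*2!*0!*2!) = 1/480
  k=1: −1/(1!*0!*4!*1!*1!*3!) = -1/144
Σ = -7/1440  ⇒  CG² = 115200/11*(-7/1440)² = 49/198
CG = −√(49/198) = -0.497468

-0.497468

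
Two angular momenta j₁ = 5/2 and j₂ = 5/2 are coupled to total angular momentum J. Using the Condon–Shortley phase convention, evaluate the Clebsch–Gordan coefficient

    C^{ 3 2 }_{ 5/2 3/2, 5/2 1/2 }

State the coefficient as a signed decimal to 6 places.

triangle: 2!×3!×3!/9! = 72/362880
(j±m)!: 4!×1!×3!×2!×5!×1! = 34560
prefactor² = (2J+1)×Δ×N² = 48
  k=0: +1/(0!×2!×1!×3!×2!×0!) = 1/24
  k=1: −1/(1!×1!×0!×2!×3!×1!) = -1/12
Σ = -1/24  ⇒  CG² = 48×(-1/24)² = 1/12
CG = −√(1/12) = -0.288675

−√(1/12) = -0.288675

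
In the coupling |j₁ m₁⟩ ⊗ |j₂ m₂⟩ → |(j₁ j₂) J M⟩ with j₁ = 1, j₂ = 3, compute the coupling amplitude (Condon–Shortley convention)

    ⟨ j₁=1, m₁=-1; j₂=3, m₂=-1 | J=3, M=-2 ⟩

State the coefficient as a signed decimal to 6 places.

-0.645497  (= −√(5/12))

triangle: 1!·1!·5!/8! = 120/40320
(j±m)!: 0!·2!·2!·4!·1!·5! = 11520
prefactor² = (2J+1)·Δ·N² = 240
  k=1: −1/(1!·0!·1!·1!·0!·4!) = -1/24
Σ = -1/24  ⇒  CG² = 240·(-1/24)² = 5/12
CG = −√(5/12) = -0.645497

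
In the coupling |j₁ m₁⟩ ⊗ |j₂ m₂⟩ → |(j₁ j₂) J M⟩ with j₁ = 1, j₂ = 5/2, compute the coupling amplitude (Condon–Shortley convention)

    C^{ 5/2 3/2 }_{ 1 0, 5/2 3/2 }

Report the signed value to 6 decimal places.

−√(9/35) ≈ -0.507093

j₁+j₂−J=1  J+j₁−j₂=1  J−j₁+j₂=4  j₁+j₂+J+1=7
(j₁±m₁, j₂±m₂, J±M) = (1,1,4,1,4,1)
P² = 576/35
sum k=0..1:
  [0] +1/24 = 1/24
  [1] −1/6 = -1/6
S = -1/8
C² = P²·S² = 9/35 ; C = -0.507093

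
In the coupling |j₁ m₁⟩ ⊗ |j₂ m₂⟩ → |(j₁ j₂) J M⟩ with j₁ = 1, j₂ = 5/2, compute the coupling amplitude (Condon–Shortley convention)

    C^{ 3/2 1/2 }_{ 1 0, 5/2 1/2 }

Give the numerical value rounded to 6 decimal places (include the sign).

−√(2/5) = -0.632456

√[4·2!0!3!/6! · 1!1!3!2!2!1!] = √(8/5)
  +(−1)^1/∏(1,1,0,2,0,1)! = -1/2  (running -1/2)
⟨..|..⟩ = √(8/5)·(-1/2) = -0.632456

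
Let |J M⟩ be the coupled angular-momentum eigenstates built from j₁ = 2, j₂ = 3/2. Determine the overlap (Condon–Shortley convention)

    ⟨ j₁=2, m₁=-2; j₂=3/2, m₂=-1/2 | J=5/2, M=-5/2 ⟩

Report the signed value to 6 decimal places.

-0.755929

j₁+j₂−J=1  J+j₁−j₂=3  J−j₁+j₂=2  j₁+j₂+J+1=7
(j₁±m₁, j₂±m₂, J±M) = (0,4,1,2,0,5)
P² = 576/7
sum k=1..1:
  [1] −1/12 = -1/12
S = -1/12
C² = P²·S² = 4/7 ; C = -0.755929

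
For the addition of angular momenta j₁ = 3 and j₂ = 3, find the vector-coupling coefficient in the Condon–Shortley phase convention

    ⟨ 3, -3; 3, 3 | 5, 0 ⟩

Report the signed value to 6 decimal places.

√[11·1!5!5!/12! · 0!6!6!0!5!5!] = √(17280000/7)
  +(−1)^1/∏(1,0,5,5,0,0)! = -1/14400  (running -1/14400)
⟨..|..⟩ = √(17280000/7)·(-1/14400) = -0.109109

-0.109109  (= −√(1/84))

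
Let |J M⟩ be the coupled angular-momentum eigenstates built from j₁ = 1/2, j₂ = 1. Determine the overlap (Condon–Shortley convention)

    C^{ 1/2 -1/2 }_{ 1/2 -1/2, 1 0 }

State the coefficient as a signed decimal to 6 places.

−√(1/3) ≈ -0.577350

√[2·1!0!1!/3! · 0!1!1!1!0!1!] = √(1/3)
  +(−1)^1/∏(1,0,0,0,0,1)! = -1  (running -1)
⟨..|..⟩ = √(1/3)·(-1) = -0.577350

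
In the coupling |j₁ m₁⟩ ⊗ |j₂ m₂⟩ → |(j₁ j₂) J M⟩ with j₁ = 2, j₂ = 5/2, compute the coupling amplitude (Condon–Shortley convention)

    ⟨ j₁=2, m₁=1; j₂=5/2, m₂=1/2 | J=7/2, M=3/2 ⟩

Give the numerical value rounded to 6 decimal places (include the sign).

j₁+j₂−J=1  J+j₁−j₂=3  J−j₁+j₂=4  j₁+j₂+J+1=9
(j₁±m₁, j₂±m₂, J±M) = (3,1,3,2,5,2)
P² = 384/7
sum k=0..1:
  [0] +1/12 = 1/12
  [1] −1/24 = -1/24
S = 1/24
C² = P²·S² = 2/21 ; C = +0.308607

+√(2/21) = +0.308607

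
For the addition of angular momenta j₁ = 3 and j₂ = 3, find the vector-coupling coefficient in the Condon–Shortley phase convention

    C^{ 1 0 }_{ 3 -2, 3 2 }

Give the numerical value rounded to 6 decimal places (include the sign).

j₁+j₂−J=5  J+j₁−j₂=1  J−j₁+j₂=1  j₁+j₂+J+1=8
(j₁±m₁, j₂±m₂, J±M) = (1,5,5,1,1,1)
P² = 900/7
sum k=4..5:
  [4] +1/24 = 1/24
  [5] −1/120 = -1/120
S = 1/30
C² = P²·S² = 1/7 ; C = +0.377964

+√(1/7) = +0.377964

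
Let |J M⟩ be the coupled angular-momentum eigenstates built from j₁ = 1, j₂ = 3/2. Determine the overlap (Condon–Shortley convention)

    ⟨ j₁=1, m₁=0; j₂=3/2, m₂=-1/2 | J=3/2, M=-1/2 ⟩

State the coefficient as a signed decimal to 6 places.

triangle: 1!*1!*2!/5! = 2/120
(j±m)!: 1!*1!*1!*2!*1!*2! = 4
prefactor² = (2J+1)*Δ*N² = 4/15
  k=0: +1/(0!*1!*1!*1!*0!*1!) = 1
  k=1: −1/(1!*0!*0!*0!*1!*2!) = -1/2
Σ = 1/2  ⇒  CG² = 4/15*1/2² = 1/15
CG = +√(1/15) = +0.258199

+√(1/15) ≈ +0.258199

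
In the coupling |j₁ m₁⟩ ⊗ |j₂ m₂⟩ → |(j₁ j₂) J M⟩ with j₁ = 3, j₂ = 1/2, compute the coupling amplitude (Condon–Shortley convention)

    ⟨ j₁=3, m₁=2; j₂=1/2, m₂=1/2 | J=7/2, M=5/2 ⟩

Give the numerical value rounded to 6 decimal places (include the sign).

+√(6/7) ≈ +0.925820

triangle: 0!·6!·1!/8! = 720/40320
(j±m)!: 5!·1!·1!·0!·6!·1! = 86400
prefactor² = (2J+1)·Δ·N² = 86400/7
  k=0: +1/(0!·0!·1!·1!·5!·0!) = 1/120
Σ = 1/120  ⇒  CG² = 86400/7·1/120² = 6/7
CG = +√(6/7) = +0.925820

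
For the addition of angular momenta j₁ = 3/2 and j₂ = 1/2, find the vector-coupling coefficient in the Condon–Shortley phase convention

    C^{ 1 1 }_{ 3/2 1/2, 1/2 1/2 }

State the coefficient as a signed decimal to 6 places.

triangle: 1!·2!·0!/4! = 2/24
(j±m)!: 2!·1!·1!·0!·2!·0! = 4
prefactor² = (2J+1)·Δ·N² = 1
  k=1: −1/(1!·0!·0!·0!·2!·0!) = -1/2
Σ = -1/2  ⇒  CG² = 1·(-1/2)² = 1/4
CG = −√(1/4) = -0.500000

−√(1/4) ≈ -0.500000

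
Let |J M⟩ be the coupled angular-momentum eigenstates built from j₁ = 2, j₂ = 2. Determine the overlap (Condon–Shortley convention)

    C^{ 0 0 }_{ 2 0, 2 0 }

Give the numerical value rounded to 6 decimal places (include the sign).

j₁+j₂−J=4  J+j₁−j₂=0  J−j₁+j₂=0  j₁+j₂+J+1=5
(j₁±m₁, j₂±m₂, J±M) = (2,2,2,2,0,0)
P² = 16/5
sum k=2..2:
  [2] +1/4 = 1/4
S = 1/4
C² = P²·S² = 1/5 ; C = +0.447214

+0.447214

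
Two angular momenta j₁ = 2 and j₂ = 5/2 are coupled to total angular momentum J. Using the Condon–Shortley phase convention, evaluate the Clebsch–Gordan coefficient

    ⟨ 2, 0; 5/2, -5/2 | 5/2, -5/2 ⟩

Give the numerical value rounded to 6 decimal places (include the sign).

√[6·2!2!3!/8! · 2!2!0!5!0!5!] = √(1440/7)
  +(−1)^0/∏(0,2,2,0,0,3)! = 1/24  (running 1/24)
⟨..|..⟩ = √(1440/7)·(1/24) = +0.597614

+√(5/14) ≈ +0.597614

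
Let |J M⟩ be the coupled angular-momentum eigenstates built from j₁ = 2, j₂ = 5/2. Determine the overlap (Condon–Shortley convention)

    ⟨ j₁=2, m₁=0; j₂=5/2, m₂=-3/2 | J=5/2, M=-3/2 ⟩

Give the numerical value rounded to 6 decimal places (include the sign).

-0.119523  (= −√(1/70))

triangle: 2!*2!*3!/8! = 24/40320
(j±m)!: 2!*2!*1!*4!*1!*4! = 2304
prefactor² = (2J+1)*Δ*N² = 288/35
  k=0: +1/(0!*2!*2!*1!*0!*2!) = 1/8
  k=1: −1/(1!*1!*1!*0!*1!*3!) = -1/6
Σ = -1/24  ⇒  CG² = 288/35*(-1/24)² = 1/70
CG = −√(1/70) = -0.119523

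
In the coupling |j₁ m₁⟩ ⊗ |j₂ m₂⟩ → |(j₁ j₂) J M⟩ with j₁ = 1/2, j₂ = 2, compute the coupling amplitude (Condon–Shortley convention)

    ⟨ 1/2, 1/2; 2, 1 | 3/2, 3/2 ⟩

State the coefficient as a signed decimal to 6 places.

√[4·1!0!3!/5! · 1!0!3!1!3!0!] = √(36/5)
  +(−1)^0/∏(0,1,0,3,0,0)! = 1/6  (running 1/6)
⟨..|..⟩ = √(36/5)·(1/6) = +0.447214

+√(1/5) ≈ +0.447214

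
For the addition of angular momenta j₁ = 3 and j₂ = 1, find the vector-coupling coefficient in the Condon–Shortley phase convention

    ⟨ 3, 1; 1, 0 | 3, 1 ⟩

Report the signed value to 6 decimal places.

j₁+j₂−J=1  J+j₁−j₂=5  J−j₁+j₂=1  j₁+j₂+J+1=8
(j₁±m₁, j₂±m₂, J±M) = (4,2,1,1,4,2)
P² = 48
sum k=0..1:
  [0] +1/12 = 1/12
  [1] −1/24 = -1/24
S = 1/24
C² = P²·S² = 1/12 ; C = +0.288675

+√(1/12) ≈ +0.288675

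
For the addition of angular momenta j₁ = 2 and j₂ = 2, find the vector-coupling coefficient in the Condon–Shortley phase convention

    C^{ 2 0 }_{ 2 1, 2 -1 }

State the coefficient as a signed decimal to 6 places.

j₁+j₂−J=2  J+j₁−j₂=2  J−j₁+j₂=2  j₁+j₂+J+1=7
(j₁±m₁, j₂±m₂, J±M) = (3,1,1,3,2,2)
P² = 8/7
sum k=0..1:
  [0] +1/2 = 1/2
  [1] −1/4 = -1/4
S = 1/4
C² = P²·S² = 1/14 ; C = +0.267261

+√(1/14) = +0.267261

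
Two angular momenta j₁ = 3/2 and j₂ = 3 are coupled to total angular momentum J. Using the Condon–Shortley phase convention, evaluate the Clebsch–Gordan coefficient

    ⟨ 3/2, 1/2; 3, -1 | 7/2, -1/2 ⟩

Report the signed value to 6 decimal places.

+0.534522

√[8·1!2!5!/9! · 2!1!2!4!3!4!] = √(512/7)
  +(−1)^0/∏(0,1,1,2,1,3)! = 1/12  (running 1/12)
  +(−1)^1/∏(1,0,0,1,2,4)! = -1/48  (running 1/16)
⟨..|..⟩ = √(512/7)·(1/16) = +0.534522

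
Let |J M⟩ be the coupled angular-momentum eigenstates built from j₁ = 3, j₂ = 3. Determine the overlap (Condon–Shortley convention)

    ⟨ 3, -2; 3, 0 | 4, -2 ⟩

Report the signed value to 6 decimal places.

+0.139573  (= +√(3/154))

j₁+j₂−J=2  J+j₁−j₂=4  J−j₁+j₂=4  j₁+j₂+J+1=11
(j₁±m₁, j₂±m₂, J±M) = (1,5,3,3,2,6)
P² = 124416/77
sum k=1..2:
  [1] −1/96 = -1/96
  [2] +1/72 = 1/72
S = 1/288
C² = P²·S² = 3/154 ; C = +0.139573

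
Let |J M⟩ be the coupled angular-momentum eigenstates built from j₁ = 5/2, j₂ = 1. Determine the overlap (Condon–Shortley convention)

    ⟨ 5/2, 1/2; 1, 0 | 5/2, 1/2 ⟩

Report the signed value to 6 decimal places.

√[6·1!4!1!/7! · 3!2!1!1!3!2!] = √(144/35)
  +(−1)^0/∏(0,1,2,1,2,0)! = 1/4  (running 1/4)
  +(−1)^1/∏(1,0,1,0,3,1)! = -1/6  (running 1/12)
⟨..|..⟩ = √(144/35)·(1/12) = +0.169031

+0.169031  (= +√(1/35))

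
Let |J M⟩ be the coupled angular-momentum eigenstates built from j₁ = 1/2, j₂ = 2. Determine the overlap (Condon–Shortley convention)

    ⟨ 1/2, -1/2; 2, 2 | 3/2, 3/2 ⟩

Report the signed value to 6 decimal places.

j₁+j₂−J=1  J+j₁−j₂=0  J−j₁+j₂=3  j₁+j₂+J+1=5
(j₁±m₁, j₂±m₂, J±M) = (0,1,4,0,3,0)
P² = 144/5
sum k=1..1:
  [1] −1/6 = -1/6
S = -1/6
C² = P²·S² = 4/5 ; C = -0.894427

-0.894427  (= −√(4/5))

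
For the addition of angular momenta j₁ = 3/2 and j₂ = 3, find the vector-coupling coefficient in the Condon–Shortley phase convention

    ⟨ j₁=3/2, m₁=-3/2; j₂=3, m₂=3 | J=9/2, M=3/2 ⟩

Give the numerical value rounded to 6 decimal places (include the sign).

triangle: 0!×3!×6!/10! = 4320/3628800
(j±m)!: 0!×3!×6!×0!×6!×3! = 18662400
prefactor² = (2J+1)×Δ×N² = 1555200/7
  k=0: +1/(0!×0!×3!×6!×0!×0!) = 1/4320
Σ = 1/4320  ⇒  CG² = 1555200/7×1/4320² = 1/84
CG = +√(1/84) = +0.109109

+0.109109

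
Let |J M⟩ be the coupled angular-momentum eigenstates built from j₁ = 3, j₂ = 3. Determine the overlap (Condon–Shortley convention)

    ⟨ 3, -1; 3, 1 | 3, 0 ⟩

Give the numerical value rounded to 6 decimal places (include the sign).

+0.408248  (= +√(1/6))

√[7·3!3!3!/10! · 2!4!4!2!3!3!] = √(864/25)
  +(−1)^1/∏(1,2,3,3,0,0)! = -1/72  (running -1/72)
  +(−1)^2/∏(2,1,2,2,1,1)! = 1/8  (running 1/9)
  +(−1)^3/∏(3,0,1,1,2,2)! = -1/24  (running 5/72)
⟨..|..⟩ = √(864/25)·(5/72) = +0.408248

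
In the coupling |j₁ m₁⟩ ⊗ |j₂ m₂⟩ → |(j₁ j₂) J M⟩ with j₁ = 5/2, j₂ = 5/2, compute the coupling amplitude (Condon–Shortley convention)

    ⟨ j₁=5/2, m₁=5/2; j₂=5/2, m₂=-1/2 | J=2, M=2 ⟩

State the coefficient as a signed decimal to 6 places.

+√(5/28) = +0.422577

√[5·3!2!2!/8! · 5!0!2!3!4!0!] = √(720/7)
  +(−1)^0/∏(0,3,0,2,2,0)! = 1/24  (running 1/24)
⟨..|..⟩ = √(720/7)·(1/24) = +0.422577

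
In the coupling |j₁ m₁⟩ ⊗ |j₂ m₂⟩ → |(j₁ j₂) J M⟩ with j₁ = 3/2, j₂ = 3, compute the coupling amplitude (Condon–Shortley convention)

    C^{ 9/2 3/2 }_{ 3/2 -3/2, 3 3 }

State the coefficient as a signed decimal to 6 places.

+0.109109  (= +√(1/84))

j₁+j₂−J=0  J+j₁−j₂=3  J−j₁+j₂=6  j₁+j₂+J+1=10
(j₁±m₁, j₂±m₂, J±M) = (0,3,6,0,6,3)
P² = 1555200/7
sum k=0..0:
  [0] +1/4320 = 1/4320
S = 1/4320
C² = P²·S² = 1/84 ; C = +0.109109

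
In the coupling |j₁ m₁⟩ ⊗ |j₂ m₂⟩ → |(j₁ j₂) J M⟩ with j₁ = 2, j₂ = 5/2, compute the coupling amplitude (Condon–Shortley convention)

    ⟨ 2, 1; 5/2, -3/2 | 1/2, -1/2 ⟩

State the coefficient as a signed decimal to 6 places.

−√(4/15) ≈ -0.516398

j₁+j₂−J=4  J+j₁−j₂=0  J−j₁+j₂=1  j₁+j₂+J+1=6
(j₁±m₁, j₂±m₂, J±M) = (3,1,1,4,0,1)
P² = 48/5
sum k=1..1:
  [1] −1/6 = -1/6
S = -1/6
C² = P²·S² = 4/15 ; C = -0.516398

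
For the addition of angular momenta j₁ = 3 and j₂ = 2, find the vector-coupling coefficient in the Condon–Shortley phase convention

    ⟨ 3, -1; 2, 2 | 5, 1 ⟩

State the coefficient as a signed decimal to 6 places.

+0.267261

j₁+j₂−J=0  J+j₁−j₂=6  J−j₁+j₂=4  j₁+j₂+J+1=11
(j₁±m₁, j₂±m₂, J±M) = (2,4,4,0,6,4)
P² = 663552/7
sum k=0..0:
  [0] +1/1152 = 1/1152
S = 1/1152
C² = P²·S² = 1/14 ; C = +0.267261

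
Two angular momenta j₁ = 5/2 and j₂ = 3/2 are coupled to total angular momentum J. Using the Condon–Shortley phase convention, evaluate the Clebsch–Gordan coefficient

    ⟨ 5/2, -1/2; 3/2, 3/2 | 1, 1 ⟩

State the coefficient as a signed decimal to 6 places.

j₁+j₂−J=3  J+j₁−j₂=2  J−j₁+j₂=0  j₁+j₂+J+1=6
(j₁±m₁, j₂±m₂, J±M) = (2,3,3,0,2,0)
P² = 36/5
sum k=3..3:
  [3] −1/12 = -1/12
S = -1/12
C² = P²·S² = 1/20 ; C = -0.223607

−√(1/20) ≈ -0.223607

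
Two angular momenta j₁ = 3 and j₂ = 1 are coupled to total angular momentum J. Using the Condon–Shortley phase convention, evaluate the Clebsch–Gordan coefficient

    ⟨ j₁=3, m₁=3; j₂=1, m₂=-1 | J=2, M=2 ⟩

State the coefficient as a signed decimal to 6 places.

+√(5/7) ≈ +0.845154

triangle: 2!×4!×0!/7! = 48/5040
(j±m)!: 6!×0!×0!×2!×4!×0! = 34560
prefactor² = (2J+1)×Δ×N² = 11520/7
  k=0: +1/(0!×2!×0!×0!×4!×0!) = 1/48
Σ = 1/48  ⇒  CG² = 11520/7×1/48² = 5/7
CG = +√(5/7) = +0.845154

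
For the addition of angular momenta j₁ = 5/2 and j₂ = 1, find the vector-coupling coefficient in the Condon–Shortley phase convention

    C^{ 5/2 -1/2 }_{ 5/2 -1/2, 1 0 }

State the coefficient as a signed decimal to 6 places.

j₁+j₂−J=1  J+j₁−j₂=4  J−j₁+j₂=1  j₁+j₂+J+1=7
(j₁±m₁, j₂±m₂, J±M) = (2,3,1,1,2,3)
P² = 144/35
sum k=0..1:
  [0] +1/6 = 1/6
  [1] −1/4 = -1/4
S = -1/12
C² = P²·S² = 1/35 ; C = -0.169031

−√(1/35) = -0.169031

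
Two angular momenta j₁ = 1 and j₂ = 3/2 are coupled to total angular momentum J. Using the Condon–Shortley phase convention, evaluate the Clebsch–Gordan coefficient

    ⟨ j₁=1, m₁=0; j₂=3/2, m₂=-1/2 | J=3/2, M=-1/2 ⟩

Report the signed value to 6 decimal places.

+0.258199  (= +√(1/15))

triangle: 1!*1!*2!/5! = 2/120
(j±m)!: 1!*1!*1!*2!*1!*2! = 4
prefactor² = (2J+1)*Δ*N² = 4/15
  k=0: +1/(0!*1!*1!*1!*0!*1!) = 1
  k=1: −1/(1!*0!*0!*0!*1!*2!) = -1/2
Σ = 1/2  ⇒  CG² = 4/15*1/2² = 1/15
CG = +√(1/15) = +0.258199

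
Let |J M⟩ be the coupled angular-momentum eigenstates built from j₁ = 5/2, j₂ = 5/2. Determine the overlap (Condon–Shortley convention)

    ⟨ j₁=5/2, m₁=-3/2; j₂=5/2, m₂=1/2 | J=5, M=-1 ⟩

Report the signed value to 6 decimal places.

+0.487950

j₁+j₂−J=0  J+j₁−j₂=5  J−j₁+j₂=5  j₁+j₂+J+1=11
(j₁±m₁, j₂±m₂, J±M) = (1,4,3,2,4,6)
P² = 138240/7
sum k=0..0:
  [0] +1/288 = 1/288
S = 1/288
C² = P²·S² = 5/21 ; C = +0.487950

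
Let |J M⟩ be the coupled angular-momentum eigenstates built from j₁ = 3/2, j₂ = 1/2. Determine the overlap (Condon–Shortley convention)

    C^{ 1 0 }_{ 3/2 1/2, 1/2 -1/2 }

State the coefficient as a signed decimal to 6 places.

+√(1/2) ≈ +0.707107

triangle: 1!×2!×0!/4! = 2/24
(j±m)!: 2!×1!×0!×1!×1!×1! = 2
prefactor² = (2J+1)×Δ×N² = 1/2
  k=0: +1/(0!×1!×1!×0!×1!×0!) = 1
Σ = 1  ⇒  CG² = 1/2×1² = 1/2
CG = +√(1/2) = +0.707107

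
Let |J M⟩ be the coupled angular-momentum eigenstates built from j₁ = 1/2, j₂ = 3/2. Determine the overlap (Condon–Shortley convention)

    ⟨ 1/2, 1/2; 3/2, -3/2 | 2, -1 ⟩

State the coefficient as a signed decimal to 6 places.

+0.500000  (= +√(1/4))

triangle: 0!×1!×3!/5! = 6/120
(j±m)!: 1!×0!×0!×3!×1!×3! = 36
prefactor² = (2J+1)×Δ×N² = 9
  k=0: +1/(0!×0!×0!×0!×1!×3!) = 1/6
Σ = 1/6  ⇒  CG² = 9×1/6² = 1/4
CG = +√(1/4) = +0.500000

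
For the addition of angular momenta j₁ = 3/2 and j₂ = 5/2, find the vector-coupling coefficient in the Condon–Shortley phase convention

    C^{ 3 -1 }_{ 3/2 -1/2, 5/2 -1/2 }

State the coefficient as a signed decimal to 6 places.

√[7·1!2!4!/8! · 1!2!2!3!2!4!] = √(48/5)
  +(−1)^0/∏(0,1,2,2,0,2)! = 1/8  (running 1/8)
  +(−1)^1/∏(1,0,1,1,1,3)! = -1/6  (running -1/24)
⟨..|..⟩ = √(48/5)·(-1/24) = -0.129099

-0.129099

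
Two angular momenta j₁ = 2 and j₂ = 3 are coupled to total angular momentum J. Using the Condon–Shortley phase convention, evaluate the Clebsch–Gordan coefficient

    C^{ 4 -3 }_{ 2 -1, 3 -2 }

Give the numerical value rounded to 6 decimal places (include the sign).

√[9·1!3!5!/10! · 1!3!1!5!1!7!] = √(6480)
  +(−1)^0/∏(0,1,3,1,0,4)! = 1/144  (running 1/144)
  +(−1)^1/∏(1,0,2,0,1,5)! = -1/240  (running 1/360)
⟨..|..⟩ = √(6480)·(1/360) = +0.223607

+0.223607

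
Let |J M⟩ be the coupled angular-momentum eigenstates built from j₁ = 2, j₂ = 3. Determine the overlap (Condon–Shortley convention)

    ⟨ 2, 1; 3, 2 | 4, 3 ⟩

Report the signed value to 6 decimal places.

√[9·1!3!5!/10! · 3!1!5!1!7!1!] = √(6480)
  +(−1)^0/∏(0,1,1,5,2,0)! = 1/240  (running 1/240)
  +(−1)^1/∏(1,0,0,4,3,1)! = -1/144  (running -1/360)
⟨..|..⟩ = √(6480)·(-1/360) = -0.223607

−√(1/20) = -0.223607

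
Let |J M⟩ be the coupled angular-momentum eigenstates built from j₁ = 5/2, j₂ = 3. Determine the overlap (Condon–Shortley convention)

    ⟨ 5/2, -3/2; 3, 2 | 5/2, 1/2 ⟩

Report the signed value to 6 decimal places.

-0.267261

j₁+j₂−J=3  J+j₁−j₂=2  J−j₁+j₂=3  j₁+j₂+J+1=9
(j₁±m₁, j₂±m₂, J±M) = (1,4,5,1,3,2)
P² = 288/7
sum k=2..3:
  [2] +1/24 = 1/24
  [3] −1/12 = -1/12
S = -1/24
C² = P²·S² = 1/14 ; C = -0.267261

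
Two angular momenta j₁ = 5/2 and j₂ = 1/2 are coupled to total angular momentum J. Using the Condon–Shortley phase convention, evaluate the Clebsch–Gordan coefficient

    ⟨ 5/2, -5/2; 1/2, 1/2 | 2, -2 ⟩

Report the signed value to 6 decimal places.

triangle: 1!·4!·0!/6! = 24/720
(j±m)!: 0!·5!·1!·0!·0!·4! = 2880
prefactor² = (2J+1)·Δ·N² = 480
  k=1: −1/(1!·0!·4!·0!·0!·0!) = -1/24
Σ = -1/24  ⇒  CG² = 480·(-1/24)² = 5/6
CG = −√(5/6) = -0.912871

-0.912871  (= −√(5/6))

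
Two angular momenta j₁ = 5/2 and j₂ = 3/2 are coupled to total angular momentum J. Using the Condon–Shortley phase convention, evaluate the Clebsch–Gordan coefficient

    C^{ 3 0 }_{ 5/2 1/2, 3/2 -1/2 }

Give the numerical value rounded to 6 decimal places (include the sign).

triangle: 1!×4!×2!/8! = 48/40320
(j±m)!: 3!×2!×1!×2!×3!×3! = 864
prefactor² = (2J+1)×Δ×N² = 36/5
  k=0: +1/(0!×1!×2!×1!×2!×1!) = 1/4
  k=1: −1/(1!×0!×1!×0!×3!×2!) = -1/12
Σ = 1/6  ⇒  CG² = 36/5×1/6² = 1/5
CG = +√(1/5) = +0.447214

+√(1/5) = +0.447214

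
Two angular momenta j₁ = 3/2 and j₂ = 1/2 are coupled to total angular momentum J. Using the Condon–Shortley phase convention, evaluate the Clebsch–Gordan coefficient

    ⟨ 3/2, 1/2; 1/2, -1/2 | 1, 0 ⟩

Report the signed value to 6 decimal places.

+√(1/2) = +0.707107

triangle: 1!*2!*0!/4! = 2/24
(j±m)!: 2!*1!*0!*1!*1!*1! = 2
prefactor² = (2J+1)*Δ*N² = 1/2
  k=0: +1/(0!*1!*1!*0!*1!*0!) = 1
Σ = 1  ⇒  CG² = 1/2*1² = 1/2
CG = +√(1/2) = +0.707107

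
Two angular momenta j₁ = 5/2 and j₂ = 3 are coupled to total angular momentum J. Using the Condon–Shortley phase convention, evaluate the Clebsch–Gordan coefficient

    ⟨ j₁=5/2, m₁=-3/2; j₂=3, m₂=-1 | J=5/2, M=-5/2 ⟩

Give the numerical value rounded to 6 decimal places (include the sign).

√[6·3!2!3!/9! · 1!4!2!4!0!5!] = √(1152/7)
  +(−1)^2/∏(2,1,2,0,0,3)! = 1/24  (running 1/24)
⟨..|..⟩ = √(1152/7)·(1/24) = +0.534522

+√(2/7) = +0.534522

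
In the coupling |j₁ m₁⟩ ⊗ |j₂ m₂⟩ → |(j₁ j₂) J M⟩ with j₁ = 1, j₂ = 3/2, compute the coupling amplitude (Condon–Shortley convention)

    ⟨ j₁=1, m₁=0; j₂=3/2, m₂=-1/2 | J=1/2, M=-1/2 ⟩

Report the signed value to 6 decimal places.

−√(1/3) = -0.577350

√[2·2!0!1!/4! · 1!1!1!2!0!1!] = √(1/3)
  +(−1)^1/∏(1,1,0,0,0,1)! = -1  (running -1)
⟨..|..⟩ = √(1/3)·(-1) = -0.577350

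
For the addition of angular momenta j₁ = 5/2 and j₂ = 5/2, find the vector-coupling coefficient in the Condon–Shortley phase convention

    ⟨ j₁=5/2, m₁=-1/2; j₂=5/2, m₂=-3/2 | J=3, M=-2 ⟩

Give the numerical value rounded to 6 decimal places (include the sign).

triangle: 2!·3!·3!/9! = 72/362880
(j±m)!: 2!·3!·1!·4!·1!·5! = 34560
prefactor² = (2J+1)·Δ·N² = 48
  k=0: +1/(0!·2!·3!·1!·0!·2!) = 1/24
  k=1: −1/(1!·1!·2!·0!·1!·3!) = -1/12
Σ = -1/24  ⇒  CG² = 48·(-1/24)² = 1/12
CG = −√(1/12) = -0.288675

-0.288675  (= −√(1/12))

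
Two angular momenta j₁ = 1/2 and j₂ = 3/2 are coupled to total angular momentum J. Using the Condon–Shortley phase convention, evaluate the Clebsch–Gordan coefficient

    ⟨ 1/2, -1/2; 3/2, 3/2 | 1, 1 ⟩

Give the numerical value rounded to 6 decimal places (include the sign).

√[3·1!0!2!/4! · 0!1!3!0!2!0!] = √(3)
  +(−1)^1/∏(1,0,0,2,0,0)! = -1/2  (running -1/2)
⟨..|..⟩ = √(3)·(-1/2) = -0.866025

-0.866025  (= −√(3/4))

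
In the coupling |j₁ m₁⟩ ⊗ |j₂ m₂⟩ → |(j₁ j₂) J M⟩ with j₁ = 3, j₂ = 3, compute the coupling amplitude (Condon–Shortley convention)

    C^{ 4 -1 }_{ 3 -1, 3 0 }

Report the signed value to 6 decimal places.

√[9·2!4!4!/11! · 2!4!3!3!3!5!] = √(124416/385)
  +(−1)^0/∏(0,2,4,3,0,1)! = 1/288  (running 1/288)
  +(−1)^1/∏(1,1,3,2,1,2)! = -1/24  (running -11/288)
  +(−1)^2/∏(2,0,2,1,2,3)! = 1/48  (running -5/288)
⟨..|..⟩ = √(124416/385)·(-5/288) = -0.312094

−√(15/154) = -0.312094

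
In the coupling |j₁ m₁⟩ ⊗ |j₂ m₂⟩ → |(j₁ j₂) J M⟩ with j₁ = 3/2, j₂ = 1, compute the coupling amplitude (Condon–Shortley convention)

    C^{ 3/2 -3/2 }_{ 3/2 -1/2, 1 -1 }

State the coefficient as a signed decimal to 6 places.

triangle: 1!×2!×1!/5! = 2/120
(j±m)!: 1!×2!×0!×2!×0!×3! = 24
prefactor² = (2J+1)×Δ×N² = 8/5
  k=0: +1/(0!×1!×2!×0!×0!×1!) = 1/2
Σ = 1/2  ⇒  CG² = 8/5×1/2² = 2/5
CG = +√(2/5) = +0.632456

+0.632456  (= +√(2/5))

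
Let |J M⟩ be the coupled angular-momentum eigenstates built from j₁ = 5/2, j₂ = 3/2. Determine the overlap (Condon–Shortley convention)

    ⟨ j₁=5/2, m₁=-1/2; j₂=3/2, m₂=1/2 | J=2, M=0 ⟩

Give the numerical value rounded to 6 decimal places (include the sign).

−√(1/14) = -0.267261

j₁+j₂−J=2  J+j₁−j₂=3  J−j₁+j₂=1  j₁+j₂+J+1=7
(j₁±m₁, j₂±m₂, J±M) = (2,3,2,1,2,2)
P² = 8/7
sum k=1..2:
  [1] −1/2 = -1/2
  [2] +1/4 = 1/4
S = -1/4
C² = P²·S² = 1/14 ; C = -0.267261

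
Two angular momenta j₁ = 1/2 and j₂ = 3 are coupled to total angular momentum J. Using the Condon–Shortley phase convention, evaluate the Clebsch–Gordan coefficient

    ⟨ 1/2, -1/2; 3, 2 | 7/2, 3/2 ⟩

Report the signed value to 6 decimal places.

√[8·0!1!6!/8! · 0!1!5!1!5!2!] = √(28800/7)
  +(−1)^0/∏(0,0,1,5,0,1)! = 1/120  (running 1/120)
⟨..|..⟩ = √(28800/7)·(1/120) = +0.534522

+0.534522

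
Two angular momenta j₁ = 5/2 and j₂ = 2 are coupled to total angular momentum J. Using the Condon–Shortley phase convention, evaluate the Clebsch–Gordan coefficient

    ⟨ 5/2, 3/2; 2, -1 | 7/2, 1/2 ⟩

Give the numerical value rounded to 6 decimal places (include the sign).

+√(121/315) ≈ +0.619780

j₁+j₂−J=1  J+j₁−j₂=4  J−j₁+j₂=3  j₁+j₂+J+1=9
(j₁±m₁, j₂±m₂, J±M) = (4,1,1,3,4,3)
P² = 2304/35
sum k=0..1:
  [0] +1/12 = 1/12
  [1] −1/144 = -1/144
S = 11/144
C² = P²·S² = 121/315 ; C = +0.619780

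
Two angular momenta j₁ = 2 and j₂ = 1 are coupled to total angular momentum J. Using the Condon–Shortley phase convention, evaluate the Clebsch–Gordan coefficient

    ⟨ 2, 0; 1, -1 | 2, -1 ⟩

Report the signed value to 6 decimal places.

√[5·1!3!1!/6! · 2!2!0!2!1!3!] = √(2)
  +(−1)^0/∏(0,1,2,0,1,1)! = 1/2  (running 1/2)
⟨..|..⟩ = √(2)·(1/2) = +0.707107

+0.707107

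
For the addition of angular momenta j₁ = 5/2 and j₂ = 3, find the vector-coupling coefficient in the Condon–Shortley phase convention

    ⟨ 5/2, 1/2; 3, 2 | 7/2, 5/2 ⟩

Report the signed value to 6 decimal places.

−√(2/63) = -0.178174

j₁+j₂−J=2  J+j₁−j₂=3  J−j₁+j₂=4  j₁+j₂+J+1=10
(j₁±m₁, j₂±m₂, J±M) = (3,2,5,1,6,1)
P² = 4608/7
sum k=1..2:
  [1] −1/48 = -1/48
  [2] +1/72 = 1/72
S = -1/144
C² = P²·S² = 2/63 ; C = -0.178174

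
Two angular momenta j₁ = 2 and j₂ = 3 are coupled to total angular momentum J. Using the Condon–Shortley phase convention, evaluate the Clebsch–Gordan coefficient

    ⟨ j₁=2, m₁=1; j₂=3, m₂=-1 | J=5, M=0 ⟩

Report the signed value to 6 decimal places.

√[11·0!4!6!/11! · 3!1!2!4!5!5!] = √(138240/7)
  +(−1)^0/∏(0,0,1,2,3,4)! = 1/288  (running 1/288)
⟨..|..⟩ = √(138240/7)·(1/288) = +0.487950

+√(5/21) ≈ +0.487950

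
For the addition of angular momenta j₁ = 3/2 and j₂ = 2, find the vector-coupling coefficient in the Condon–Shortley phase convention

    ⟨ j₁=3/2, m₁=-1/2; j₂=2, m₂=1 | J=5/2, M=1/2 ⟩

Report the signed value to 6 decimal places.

-0.597614  (= −√(5/14))

j₁+j₂−J=1  J+j₁−j₂=2  J−j₁+j₂=3  j₁+j₂+J+1=7
(j₁±m₁, j₂±m₂, J±M) = (1,2,3,1,3,2)
P² = 72/35
sum k=0..1:
  [0] +1/12 = 1/12
  [1] −1/2 = -1/2
S = -5/12
C² = P²·S² = 5/14 ; C = -0.597614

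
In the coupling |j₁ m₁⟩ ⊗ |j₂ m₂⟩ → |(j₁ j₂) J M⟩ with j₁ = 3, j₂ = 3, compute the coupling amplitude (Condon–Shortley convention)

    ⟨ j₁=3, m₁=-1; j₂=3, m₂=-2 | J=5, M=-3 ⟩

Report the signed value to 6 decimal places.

+0.408248

√[11·1!5!5!/12! · 2!4!1!5!2!8!] = √(153600)
  +(−1)^0/∏(0,1,4,1,1,4)! = 1/576  (running 1/576)
  +(−1)^1/∏(1,0,3,0,2,5)! = -1/1440  (running 1/960)
⟨..|..⟩ = √(153600)·(1/960) = +0.408248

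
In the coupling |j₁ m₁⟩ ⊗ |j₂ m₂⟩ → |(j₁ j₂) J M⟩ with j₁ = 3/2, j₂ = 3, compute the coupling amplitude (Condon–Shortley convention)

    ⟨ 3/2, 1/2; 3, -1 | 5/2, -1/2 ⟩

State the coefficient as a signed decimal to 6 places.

j₁+j₂−J=2  J+j₁−j₂=1  J−j₁+j₂=4  j₁+j₂+J+1=8
(j₁±m₁, j₂±m₂, J±M) = (2,1,2,4,2,3)
P² = 288/35
sum k=0..1:
  [0] +1/8 = 1/8
  [1] −1/6 = -1/6
S = -1/24
C² = P²·S² = 1/70 ; C = -0.119523

-0.119523  (= −√(1/70))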